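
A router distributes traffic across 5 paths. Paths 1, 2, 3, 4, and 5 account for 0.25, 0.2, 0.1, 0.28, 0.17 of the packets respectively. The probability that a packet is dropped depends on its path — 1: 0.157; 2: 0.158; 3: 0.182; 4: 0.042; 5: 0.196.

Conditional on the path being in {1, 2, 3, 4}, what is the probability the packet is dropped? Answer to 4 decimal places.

P(L|S) ≈ 0.1215

Let S = {1, 2, 3, 4}.
P(S) = 0.25 + 0.2 + 0.1 + 0.28 = 0.83.
P(L ∩ S) = 0.157·0.25 + 0.158·0.2 + 0.182·0.1 + 0.042·0.28 = 0.03925 + 0.0316 + 0.0182 + 0.01176 = 0.10081.
P(L | S) = 0.10081 / 0.83 = 0.121458…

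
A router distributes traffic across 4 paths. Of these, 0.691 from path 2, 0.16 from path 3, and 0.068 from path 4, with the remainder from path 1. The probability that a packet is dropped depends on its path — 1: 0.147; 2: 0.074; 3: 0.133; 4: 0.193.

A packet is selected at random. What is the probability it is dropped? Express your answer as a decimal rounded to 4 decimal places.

P(1) = 1 − (0.691 + 0.16 + 0.068) = 0.081.
Using total probability over the partition,
P(L) = P(L|1)·P(1) + P(L|2)·P(2) + P(L|3)·P(3) + P(L|4)·P(4)
      = 0.147·0.081 + 0.074·0.691 + 0.133·0.16 + 0.193·0.068
      = 0.011907 + 0.051134 + 0.02128 + 0.013124 = 0.097445

P(L) ≈ 0.0974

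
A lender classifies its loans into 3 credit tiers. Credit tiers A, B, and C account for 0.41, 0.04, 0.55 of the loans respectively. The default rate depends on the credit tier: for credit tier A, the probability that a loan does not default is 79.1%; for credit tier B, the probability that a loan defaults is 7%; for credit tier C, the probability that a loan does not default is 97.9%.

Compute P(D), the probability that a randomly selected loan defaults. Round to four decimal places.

P(D|A) = 1 − 0.791 = 0.209.
P(D|C) = 1 − 0.979 = 0.021.
Using total probability over the partition,
P(D) = P(D|A)·P(A) + P(D|B)·P(B) + P(D|C)·P(C)
      = 0.209·0.41 + 0.07·0.04 + 0.021·0.55
      = 0.08569 + 0.0028 + 0.01155 = 0.10004

0.1000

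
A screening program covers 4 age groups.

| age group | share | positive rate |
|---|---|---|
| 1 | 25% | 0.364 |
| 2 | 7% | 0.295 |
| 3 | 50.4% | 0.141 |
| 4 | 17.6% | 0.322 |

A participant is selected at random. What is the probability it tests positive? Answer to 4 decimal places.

0.2394

P(T) = P(T|1)·P(1) + P(T|2)·P(2) + P(T|3)·P(3) + P(T|4)·P(4)
      = 0.364·0.25 + 0.295·0.07 + 0.141·0.504 + 0.322·0.176
      = 0.091 + 0.02065 + 0.071064 + 0.056672 = 0.239386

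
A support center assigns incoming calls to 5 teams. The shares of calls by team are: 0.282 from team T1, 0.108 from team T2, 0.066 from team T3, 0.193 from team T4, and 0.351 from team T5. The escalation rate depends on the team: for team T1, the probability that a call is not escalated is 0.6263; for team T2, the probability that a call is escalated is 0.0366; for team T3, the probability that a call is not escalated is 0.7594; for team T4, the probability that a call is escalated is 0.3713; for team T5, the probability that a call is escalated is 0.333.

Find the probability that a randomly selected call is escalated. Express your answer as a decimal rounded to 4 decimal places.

P(E|T1) = 1 − 0.6263 = 0.3737.
P(E|T3) = 1 − 0.7594 = 0.2406.
Using total probability over the partition,
P(E) = P(E|T1)·P(T1) + P(E|T2)·P(T2) + P(E|T3)·P(T3) + P(E|T4)·P(T4) + P(E|T5)·P(T5)
      = 0.3737·0.282 + 0.0366·0.108 + 0.2406·0.066 + 0.3713·0.193 + 0.333·0.351
      = 0.1053834 + 0.0039528 + 0.0158796 + 0.0716609 + 0.116883 = 0.3137597

0.3138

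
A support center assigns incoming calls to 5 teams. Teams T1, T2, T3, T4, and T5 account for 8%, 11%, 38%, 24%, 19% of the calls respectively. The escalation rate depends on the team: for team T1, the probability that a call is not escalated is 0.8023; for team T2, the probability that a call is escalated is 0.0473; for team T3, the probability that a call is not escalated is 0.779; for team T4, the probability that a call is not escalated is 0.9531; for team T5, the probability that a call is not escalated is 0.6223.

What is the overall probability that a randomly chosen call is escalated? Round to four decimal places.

0.1880

P(E|T1) = 1 − 0.8023 = 0.1977.
P(E|T3) = 1 − 0.779 = 0.221.
P(E|T4) = 1 − 0.9531 = 0.0469.
P(E|T5) = 1 − 0.6223 = 0.3777.
P(E) = P(E|T1)·P(T1) + P(E|T2)·P(T2) + P(E|T3)·P(T3) + P(E|T4)·P(T4) + P(E|T5)·P(T5)
      = 0.1977·0.08 + 0.0473·0.11 + 0.221·0.38 + 0.0469·0.24 + 0.3777·0.19
      = 0.015816 + 0.005203 + 0.08398 + 0.011256 + 0.071763 = 0.188018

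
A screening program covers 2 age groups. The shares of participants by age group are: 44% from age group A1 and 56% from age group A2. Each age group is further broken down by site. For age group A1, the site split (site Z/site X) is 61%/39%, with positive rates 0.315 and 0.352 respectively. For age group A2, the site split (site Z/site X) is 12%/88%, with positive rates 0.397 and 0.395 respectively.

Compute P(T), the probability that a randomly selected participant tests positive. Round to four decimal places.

0.3663

P(T|A1) = 0.61·0.315 + 0.39·0.352 = 0.19215 + 0.13728 = 0.32943
P(T|A2) = 0.12·0.397 + 0.88·0.395 = 0.04764 + 0.3476 = 0.39524
By total probability over the outer partition,
P(T) = 0.44·0.32943 + 0.56·0.39524
      = 0.1449492 + 0.2213344 = 0.3662836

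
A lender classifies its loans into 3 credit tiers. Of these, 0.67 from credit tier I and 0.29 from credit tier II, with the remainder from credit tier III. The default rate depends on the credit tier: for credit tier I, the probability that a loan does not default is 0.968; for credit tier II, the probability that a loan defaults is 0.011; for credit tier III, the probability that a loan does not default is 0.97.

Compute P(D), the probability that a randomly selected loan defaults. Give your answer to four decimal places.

P(D) ≈ 0.0258

P(III) = 1 − (0.67 + 0.29) = 0.04.
P(D|I) = 1 − 0.968 = 0.032.
P(D|III) = 1 − 0.97 = 0.03.
Using total probability over the partition,
P(D) = P(D|I)·P(I) + P(D|II)·P(II) + P(D|III)·P(III)
      = 0.032·0.67 + 0.011·0.29 + 0.03·0.04
      = 0.02144 + 0.00319 + 0.0012 = 0.02583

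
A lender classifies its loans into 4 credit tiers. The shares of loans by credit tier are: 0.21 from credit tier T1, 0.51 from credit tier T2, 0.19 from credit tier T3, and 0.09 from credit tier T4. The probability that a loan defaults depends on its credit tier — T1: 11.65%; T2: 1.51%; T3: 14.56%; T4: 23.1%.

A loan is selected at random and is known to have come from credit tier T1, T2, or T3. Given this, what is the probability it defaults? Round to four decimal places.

Let S = {T1, T2, T3}.
P(S) = 0.21 + 0.51 + 0.19 = 0.91.
P(D ∩ S) = 0.1165·0.21 + 0.0151·0.51 + 0.1456·0.19 = 0.024465 + 0.007701 + 0.027664 = 0.05983.
P(D | S) = 0.05983 / 0.91 = 0.065747…

P(D|S) ≈ 0.0657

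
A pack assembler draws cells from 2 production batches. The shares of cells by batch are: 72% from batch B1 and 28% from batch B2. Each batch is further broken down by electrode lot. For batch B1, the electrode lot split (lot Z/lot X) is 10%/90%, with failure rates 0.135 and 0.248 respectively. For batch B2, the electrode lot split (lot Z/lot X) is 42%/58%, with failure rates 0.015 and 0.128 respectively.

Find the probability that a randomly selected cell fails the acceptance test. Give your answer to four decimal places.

P(F|B1) = 0.1·0.135 + 0.9·0.248 = 0.0135 + 0.2232 = 0.2367
P(F|B2) = 0.42·0.015 + 0.58·0.128 = 0.0063 + 0.07424 = 0.08054
Then overall,
P(F) = 0.72·0.2367 + 0.28·0.08054
      = 0.170424 + 0.0225512 = 0.1929752

P(F) ≈ 0.1930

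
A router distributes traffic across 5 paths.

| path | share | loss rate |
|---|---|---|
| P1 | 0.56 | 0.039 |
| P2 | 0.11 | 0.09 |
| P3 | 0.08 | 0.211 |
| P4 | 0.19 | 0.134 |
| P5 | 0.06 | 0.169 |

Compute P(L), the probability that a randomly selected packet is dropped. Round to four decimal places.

P(L) ≈ 0.0842

P(L) = P(L|P1)·P(P1) + P(L|P2)·P(P2) + P(L|P3)·P(P3) + P(L|P4)·P(P4) + P(L|P5)·P(P5)
      = 0.039·0.56 + 0.09·0.11 + 0.211·0.08 + 0.134·0.19 + 0.169·0.06
      = 0.02184 + 0.0099 + 0.01688 + 0.02546 + 0.01014 = 0.08422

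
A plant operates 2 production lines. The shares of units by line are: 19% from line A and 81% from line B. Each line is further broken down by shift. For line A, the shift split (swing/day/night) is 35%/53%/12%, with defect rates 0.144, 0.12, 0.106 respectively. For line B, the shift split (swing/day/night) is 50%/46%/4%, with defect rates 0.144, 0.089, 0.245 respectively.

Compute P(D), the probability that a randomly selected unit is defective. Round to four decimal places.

P(D) ≈ 0.1235

P(D|A) = 0.35·0.144 + 0.53·0.12 + 0.12·0.106 = 0.0504 + 0.0636 + 0.01272 = 0.12672
P(D|B) = 0.5·0.144 + 0.46·0.089 + 0.04·0.245 = 0.072 + 0.04094 + 0.0098 = 0.12274
Then overall,
P(D) = 0.19·0.12672 + 0.81·0.12274
      = 0.0240768 + 0.0994194 = 0.1234962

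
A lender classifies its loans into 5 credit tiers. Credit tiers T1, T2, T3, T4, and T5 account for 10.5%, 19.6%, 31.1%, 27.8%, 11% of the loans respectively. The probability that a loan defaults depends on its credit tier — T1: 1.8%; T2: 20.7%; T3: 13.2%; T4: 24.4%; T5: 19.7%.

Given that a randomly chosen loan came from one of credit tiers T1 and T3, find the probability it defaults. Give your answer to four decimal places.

0.1032

Let S = {T1, T3}.
P(S) = 0.105 + 0.311 = 0.416.
P(D ∩ S) = 0.018·0.105 + 0.132·0.311 = 0.00189 + 0.041052 = 0.042942.
P(D | S) = 0.042942 / 0.416 = 0.103226…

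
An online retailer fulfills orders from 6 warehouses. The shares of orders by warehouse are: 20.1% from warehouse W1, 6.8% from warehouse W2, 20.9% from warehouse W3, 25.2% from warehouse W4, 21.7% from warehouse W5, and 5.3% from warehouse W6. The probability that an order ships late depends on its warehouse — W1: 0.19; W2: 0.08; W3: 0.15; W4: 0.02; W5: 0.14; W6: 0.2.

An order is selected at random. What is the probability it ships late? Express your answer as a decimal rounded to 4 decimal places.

Summing over the partition,
P(L) = P(L|W1)·P(W1) + P(L|W2)·P(W2) + P(L|W3)·P(W3) + P(L|W4)·P(W4) + P(L|W5)·P(W5) + P(L|W6)·P(W6)
      = 0.19·0.201 + 0.08·0.068 + 0.15·0.209 + 0.02·0.252 + 0.14·0.217 + 0.2·0.053
      = 0.03819 + 0.00544 + 0.03135 + 0.00504 + 0.03038 + 0.0106 = 0.121

0.1210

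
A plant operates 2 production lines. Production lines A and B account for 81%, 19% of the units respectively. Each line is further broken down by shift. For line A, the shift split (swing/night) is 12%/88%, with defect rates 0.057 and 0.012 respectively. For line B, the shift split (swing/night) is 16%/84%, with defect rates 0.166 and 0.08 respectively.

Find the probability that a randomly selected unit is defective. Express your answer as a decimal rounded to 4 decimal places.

P(D|A) = 0.12·0.057 + 0.88·0.012 = 0.00684 + 0.01056 = 0.0174
P(D|B) = 0.16·0.166 + 0.84·0.08 = 0.02656 + 0.0672 = 0.09376
By total probability over the outer partition,
P(D) = 0.81·0.0174 + 0.19·0.09376
      = 0.014094 + 0.0178144 = 0.0319084

P(D) ≈ 0.0319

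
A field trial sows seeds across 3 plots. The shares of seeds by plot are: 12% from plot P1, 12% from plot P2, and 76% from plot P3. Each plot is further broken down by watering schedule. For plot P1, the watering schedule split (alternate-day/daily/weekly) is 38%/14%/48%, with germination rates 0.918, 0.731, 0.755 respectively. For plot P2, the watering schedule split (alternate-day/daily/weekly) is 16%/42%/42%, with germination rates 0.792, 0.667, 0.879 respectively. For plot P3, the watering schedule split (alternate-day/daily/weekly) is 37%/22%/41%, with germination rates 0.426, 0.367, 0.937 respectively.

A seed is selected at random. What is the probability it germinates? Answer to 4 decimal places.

0.6639

P(G|P1) = 0.38·0.918 + 0.14·0.731 + 0.48·0.755 = 0.34884 + 0.10234 + 0.3624 = 0.81358
P(G|P2) = 0.16·0.792 + 0.42·0.667 + 0.42·0.879 = 0.12672 + 0.28014 + 0.36918 = 0.77604
P(G|P3) = 0.37·0.426 + 0.22·0.367 + 0.41·0.937 = 0.15762 + 0.08074 + 0.38417 = 0.62253
Then overall,
P(G) = 0.12·0.81358 + 0.12·0.77604 + 0.76·0.62253
      = 0.0976296 + 0.0931248 + 0.4731228 = 0.6638772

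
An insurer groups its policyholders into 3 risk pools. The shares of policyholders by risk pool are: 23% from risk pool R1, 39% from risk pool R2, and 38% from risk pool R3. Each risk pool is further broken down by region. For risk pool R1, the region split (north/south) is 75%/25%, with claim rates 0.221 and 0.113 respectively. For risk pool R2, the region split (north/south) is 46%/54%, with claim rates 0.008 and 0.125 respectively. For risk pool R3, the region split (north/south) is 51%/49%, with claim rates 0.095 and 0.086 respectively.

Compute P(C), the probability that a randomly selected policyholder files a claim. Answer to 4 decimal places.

0.1068

P(C|R1) = 0.75·0.221 + 0.25·0.113 = 0.16575 + 0.02825 = 0.194
P(C|R2) = 0.46·0.008 + 0.54·0.125 = 0.00368 + 0.0675 = 0.07118
P(C|R3) = 0.51·0.095 + 0.49·0.086 = 0.04845 + 0.04214 = 0.09059
By total probability over the outer partition,
P(C) = 0.23·0.194 + 0.39·0.07118 + 0.38·0.09059
      = 0.04462 + 0.0277602 + 0.0344242 = 0.1068044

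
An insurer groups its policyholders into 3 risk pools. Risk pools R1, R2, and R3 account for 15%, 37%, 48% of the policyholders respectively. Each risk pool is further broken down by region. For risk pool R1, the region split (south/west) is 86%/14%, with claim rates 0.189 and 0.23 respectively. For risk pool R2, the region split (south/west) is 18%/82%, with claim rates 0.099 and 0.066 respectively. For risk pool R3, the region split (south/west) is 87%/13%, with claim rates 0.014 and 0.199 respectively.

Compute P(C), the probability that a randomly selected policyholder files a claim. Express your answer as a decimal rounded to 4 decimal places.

P(C) ≈ 0.0741

P(C|R1) = 0.86·0.189 + 0.14·0.23 = 0.16254 + 0.0322 = 0.19474
P(C|R2) = 0.18·0.099 + 0.82·0.066 = 0.01782 + 0.05412 = 0.07194
P(C|R3) = 0.87·0.014 + 0.13·0.199 = 0.01218 + 0.02587 = 0.03805
Then overall,
P(C) = 0.15·0.19474 + 0.37·0.07194 + 0.48·0.03805
      = 0.029211 + 0.0266178 + 0.018264 = 0.0740928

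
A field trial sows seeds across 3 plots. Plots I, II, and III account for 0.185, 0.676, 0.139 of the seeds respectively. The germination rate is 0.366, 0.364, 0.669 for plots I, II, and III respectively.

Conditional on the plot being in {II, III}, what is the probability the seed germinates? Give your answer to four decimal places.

P(G|S) ≈ 0.4160

Let S = {II, III}.
P(S) = 0.676 + 0.139 = 0.815.
P(G ∩ S) = 0.364·0.676 + 0.669·0.139 = 0.246064 + 0.092991 = 0.339055.
P(G | S) = 0.339055 / 0.815 = 0.416018…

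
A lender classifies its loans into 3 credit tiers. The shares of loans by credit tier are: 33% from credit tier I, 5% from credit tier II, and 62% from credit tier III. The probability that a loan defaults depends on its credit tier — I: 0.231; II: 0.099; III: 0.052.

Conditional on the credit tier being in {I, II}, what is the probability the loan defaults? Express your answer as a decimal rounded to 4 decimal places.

P(D|S) ≈ 0.2136

Let S = {I, II}.
P(S) = 0.33 + 0.05 = 0.38.
P(D ∩ S) = 0.231·0.33 + 0.099·0.05 = 0.07623 + 0.00495 = 0.08118.
P(D | S) = 0.08118 / 0.38 = 0.213632…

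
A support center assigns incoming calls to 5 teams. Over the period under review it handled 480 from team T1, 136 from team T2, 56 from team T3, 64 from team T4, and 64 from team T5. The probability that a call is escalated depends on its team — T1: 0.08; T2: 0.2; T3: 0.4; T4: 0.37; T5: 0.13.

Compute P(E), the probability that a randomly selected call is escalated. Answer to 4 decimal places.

Total: 480 + 136 + 56 + 64 + 64 = 800.
P(T1) = 480/800 = 0.6. P(T2) = 136/800 = 0.17. P(T3) = 56/800 = 0.07. P(T4) = 64/800 = 0.08. P(T5) = 64/800 = 0.08.
Summing over the partition,
P(E) = P(E|T1)·P(T1) + P(E|T2)·P(T2) + P(E|T3)·P(T3) + P(E|T4)·P(T4) + P(E|T5)·P(T5)
      = 0.08·0.6 + 0.2·0.17 + 0.4·0.07 + 0.37·0.08 + 0.13·0.08
      = 0.048 + 0.034 + 0.028 + 0.0296 + 0.0104 = 0.15

0.1500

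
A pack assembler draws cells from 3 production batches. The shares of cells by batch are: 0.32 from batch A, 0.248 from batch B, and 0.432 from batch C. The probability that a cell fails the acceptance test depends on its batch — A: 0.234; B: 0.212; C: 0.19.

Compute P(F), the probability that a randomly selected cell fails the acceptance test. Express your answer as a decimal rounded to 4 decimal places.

P(F) ≈ 0.2095

P(F) = P(F|A)·P(A) + P(F|B)·P(B) + P(F|C)·P(C)
      = 0.234·0.32 + 0.212·0.248 + 0.19·0.432
      = 0.07488 + 0.052576 + 0.08208 = 0.209536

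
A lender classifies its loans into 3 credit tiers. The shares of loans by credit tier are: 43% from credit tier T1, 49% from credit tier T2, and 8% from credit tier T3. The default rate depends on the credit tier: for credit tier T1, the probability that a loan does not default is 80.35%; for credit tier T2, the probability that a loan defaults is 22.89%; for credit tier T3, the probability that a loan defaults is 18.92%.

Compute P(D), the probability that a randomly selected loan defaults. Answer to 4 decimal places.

P(D|T1) = 1 − 0.8035 = 0.1965.
Using total probability over the partition,
P(D) = P(D|T1)·P(T1) + P(D|T2)·P(T2) + P(D|T3)·P(T3)
      = 0.1965·0.43 + 0.2289·0.49 + 0.1892·0.08
      = 0.084495 + 0.112161 + 0.015136 = 0.211792

0.2118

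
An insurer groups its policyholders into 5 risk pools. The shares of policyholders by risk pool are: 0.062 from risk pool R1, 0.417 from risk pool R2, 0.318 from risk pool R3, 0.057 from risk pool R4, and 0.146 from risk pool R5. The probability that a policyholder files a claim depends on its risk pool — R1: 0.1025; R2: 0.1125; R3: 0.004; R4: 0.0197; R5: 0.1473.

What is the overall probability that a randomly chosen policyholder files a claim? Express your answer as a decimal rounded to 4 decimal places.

0.0772

Using total probability over the partition,
P(C) = P(C|R1)·P(R1) + P(C|R2)·P(R2) + P(C|R3)·P(R3) + P(C|R4)·P(R4) + P(C|R5)·P(R5)
      = 0.1025·0.062 + 0.1125·0.417 + 0.004·0.318 + 0.0197·0.057 + 0.1473·0.146
      = 0.006355 + 0.0469125 + 0.001272 + 0.0011229 + 0.0215058 = 0.0771682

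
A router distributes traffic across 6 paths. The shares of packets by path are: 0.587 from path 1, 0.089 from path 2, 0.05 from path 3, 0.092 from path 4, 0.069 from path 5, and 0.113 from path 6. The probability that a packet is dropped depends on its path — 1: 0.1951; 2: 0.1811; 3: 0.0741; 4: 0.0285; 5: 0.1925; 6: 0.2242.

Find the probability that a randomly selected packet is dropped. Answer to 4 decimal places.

P(L) ≈ 0.1756

By the law of total probability,
P(L) = P(L|1)·P(1) + P(L|2)·P(2) + P(L|3)·P(3) + P(L|4)·P(4) + P(L|5)·P(5) + P(L|6)·P(6)
      = 0.1951·0.587 + 0.1811·0.089 + 0.0741·0.05 + 0.0285·0.092 + 0.1925·0.069 + 0.2242·0.113
      = 0.1145237 + 0.0161179 + 0.003705 + 0.002622 + 0.0132825 + 0.0253346 = 0.1755857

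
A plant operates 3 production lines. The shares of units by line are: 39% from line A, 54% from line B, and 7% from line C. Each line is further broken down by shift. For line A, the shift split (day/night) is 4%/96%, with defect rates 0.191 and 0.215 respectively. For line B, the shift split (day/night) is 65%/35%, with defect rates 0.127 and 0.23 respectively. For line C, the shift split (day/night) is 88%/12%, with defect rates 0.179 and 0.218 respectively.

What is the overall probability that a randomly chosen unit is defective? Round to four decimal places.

0.1844

P(D|A) = 0.04·0.191 + 0.96·0.215 = 0.00764 + 0.2064 = 0.21404
P(D|B) = 0.65·0.127 + 0.35·0.23 = 0.08255 + 0.0805 = 0.16305
P(D|C) = 0.88·0.179 + 0.12·0.218 = 0.15752 + 0.02616 = 0.18368
Then overall,
P(D) = 0.39·0.21404 + 0.54·0.16305 + 0.07·0.18368
      = 0.0834756 + 0.088047 + 0.0128576 = 0.1843802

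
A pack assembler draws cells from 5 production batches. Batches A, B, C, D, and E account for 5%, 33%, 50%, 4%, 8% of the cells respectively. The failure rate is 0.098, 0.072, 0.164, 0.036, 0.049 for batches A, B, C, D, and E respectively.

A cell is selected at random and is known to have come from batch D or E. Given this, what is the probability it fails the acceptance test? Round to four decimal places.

0.0447

Let S = {D, E}.
P(S) = 0.04 + 0.08 = 0.12.
P(F ∩ S) = 0.036·0.04 + 0.049·0.08 = 0.00144 + 0.00392 = 0.00536.
P(F | S) = 0.00536 / 0.12 = 0.044667…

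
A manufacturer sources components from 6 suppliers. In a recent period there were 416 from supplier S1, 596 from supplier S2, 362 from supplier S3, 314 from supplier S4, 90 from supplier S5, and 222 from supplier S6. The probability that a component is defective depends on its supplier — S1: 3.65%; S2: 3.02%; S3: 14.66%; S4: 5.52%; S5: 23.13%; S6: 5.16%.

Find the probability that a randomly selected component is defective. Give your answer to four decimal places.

Total: 416 + 596 + 362 + 314 + 90 + 222 = 2000.
P(S1) = 416/2000 = 0.208. P(S2) = 596/2000 = 0.298. P(S3) = 362/2000 = 0.181. P(S4) = 314/2000 = 0.157. P(S5) = 90/2000 = 0.045. P(S6) = 222/2000 = 0.111.
Summing over the partition,
P(D) = P(D|S1)·P(S1) + P(D|S2)·P(S2) + P(D|S3)·P(S3) + P(D|S4)·P(S4) + P(D|S5)·P(S5) + P(D|S6)·P(S6)
      = 0.0365·0.208 + 0.0302·0.298 + 0.1466·0.181 + 0.0552·0.157 + 0.2313·0.045 + 0.0516·0.111
      = 0.007592 + 0.0089996 + 0.0265346 + 0.0086664 + 0.0104085 + 0.0057276 = 0.0679287

P(D) ≈ 0.0679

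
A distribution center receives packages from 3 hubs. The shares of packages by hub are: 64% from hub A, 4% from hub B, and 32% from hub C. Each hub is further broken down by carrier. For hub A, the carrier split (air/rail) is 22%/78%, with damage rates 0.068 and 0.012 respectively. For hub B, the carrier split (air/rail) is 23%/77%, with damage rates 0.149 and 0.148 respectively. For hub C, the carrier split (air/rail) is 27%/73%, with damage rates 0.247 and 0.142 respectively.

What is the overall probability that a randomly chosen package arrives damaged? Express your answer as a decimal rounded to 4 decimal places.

P(D|A) = 0.22·0.068 + 0.78·0.012 = 0.01496 + 0.00936 = 0.02432
P(D|B) = 0.23·0.149 + 0.77·0.148 = 0.03427 + 0.11396 = 0.14823
P(D|C) = 0.27·0.247 + 0.73·0.142 = 0.06669 + 0.10366 = 0.17035
By total probability over the outer partition,
P(D) = 0.64·0.02432 + 0.04·0.14823 + 0.32·0.17035
      = 0.0155648 + 0.0059292 + 0.054512 = 0.076006

P(D) ≈ 0.0760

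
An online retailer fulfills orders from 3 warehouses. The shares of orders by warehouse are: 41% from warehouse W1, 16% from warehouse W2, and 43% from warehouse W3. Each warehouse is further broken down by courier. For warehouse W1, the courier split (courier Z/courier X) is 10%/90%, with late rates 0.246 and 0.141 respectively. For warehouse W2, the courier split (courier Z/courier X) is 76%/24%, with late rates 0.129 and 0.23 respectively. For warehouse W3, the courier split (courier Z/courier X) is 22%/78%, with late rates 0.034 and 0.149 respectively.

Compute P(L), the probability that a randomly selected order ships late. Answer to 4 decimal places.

0.1398

P(L|W1) = 0.1·0.246 + 0.9·0.141 = 0.0246 + 0.1269 = 0.1515
P(L|W2) = 0.76·0.129 + 0.24·0.23 = 0.09804 + 0.0552 = 0.15324
P(L|W3) = 0.22·0.034 + 0.78·0.149 = 0.00748 + 0.11622 = 0.1237
Then overall,
P(L) = 0.41·0.1515 + 0.16·0.15324 + 0.43·0.1237
      = 0.062115 + 0.0245184 + 0.053191 = 0.1398244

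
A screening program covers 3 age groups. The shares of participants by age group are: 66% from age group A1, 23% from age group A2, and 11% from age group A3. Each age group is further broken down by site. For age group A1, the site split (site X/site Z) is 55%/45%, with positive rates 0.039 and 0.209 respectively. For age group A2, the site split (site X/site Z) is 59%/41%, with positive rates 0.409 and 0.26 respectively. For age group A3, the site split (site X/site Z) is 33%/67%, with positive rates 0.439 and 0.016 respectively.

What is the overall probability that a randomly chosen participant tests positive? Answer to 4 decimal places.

P(T) ≈ 0.1734

P(T|A1) = 0.55·0.039 + 0.45·0.209 = 0.02145 + 0.09405 = 0.1155
P(T|A2) = 0.59·0.409 + 0.41·0.26 = 0.24131 + 0.1066 = 0.34791
P(T|A3) = 0.33·0.439 + 0.67·0.016 = 0.14487 + 0.01072 = 0.15559
Then overall,
P(T) = 0.66·0.1155 + 0.23·0.34791 + 0.11·0.15559
      = 0.07623 + 0.0800193 + 0.0171149 = 0.1733642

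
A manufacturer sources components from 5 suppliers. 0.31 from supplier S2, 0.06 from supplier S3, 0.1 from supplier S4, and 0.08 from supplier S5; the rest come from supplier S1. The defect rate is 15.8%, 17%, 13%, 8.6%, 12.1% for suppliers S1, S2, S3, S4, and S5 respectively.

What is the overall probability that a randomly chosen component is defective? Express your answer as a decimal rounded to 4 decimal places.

0.1499

P(S1) = 1 − (0.31 + 0.06 + 0.1 + 0.08) = 0.45.
Summing over the partition,
P(D) = P(D|S1)·P(S1) + P(D|S2)·P(S2) + P(D|S3)·P(S3) + P(D|S4)·P(S4) + P(D|S5)·P(S5)
      = 0.158·0.45 + 0.17·0.31 + 0.13·0.06 + 0.086·0.1 + 0.121·0.08
      = 0.0711 + 0.0527 + 0.0078 + 0.0086 + 0.00968 = 0.14988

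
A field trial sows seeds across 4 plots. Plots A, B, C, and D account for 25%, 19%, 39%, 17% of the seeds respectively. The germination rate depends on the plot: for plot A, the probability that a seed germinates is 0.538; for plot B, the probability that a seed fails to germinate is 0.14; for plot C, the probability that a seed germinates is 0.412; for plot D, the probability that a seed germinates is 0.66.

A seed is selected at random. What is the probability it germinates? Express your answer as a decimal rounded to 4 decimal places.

P(G) ≈ 0.5708

P(G|B) = 1 − 0.14 = 0.86.
P(G) = P(G|A)·P(A) + P(G|B)·P(B) + P(G|C)·P(C) + P(G|D)·P(D)
      = 0.538·0.25 + 0.86·0.19 + 0.412·0.39 + 0.66·0.17
      = 0.1345 + 0.1634 + 0.16068 + 0.1122 = 0.57078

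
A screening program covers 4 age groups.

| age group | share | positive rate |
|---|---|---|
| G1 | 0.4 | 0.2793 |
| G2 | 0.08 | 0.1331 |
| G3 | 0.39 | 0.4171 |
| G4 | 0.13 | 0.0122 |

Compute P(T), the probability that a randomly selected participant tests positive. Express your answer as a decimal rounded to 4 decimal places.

P(T) = P(T|G1)·P(G1) + P(T|G2)·P(G2) + P(T|G3)·P(G3) + P(T|G4)·P(G4)
      = 0.2793·0.4 + 0.1331·0.08 + 0.4171·0.39 + 0.0122·0.13
      = 0.11172 + 0.010648 + 0.162669 + 0.001586 = 0.286623

P(T) ≈ 0.2866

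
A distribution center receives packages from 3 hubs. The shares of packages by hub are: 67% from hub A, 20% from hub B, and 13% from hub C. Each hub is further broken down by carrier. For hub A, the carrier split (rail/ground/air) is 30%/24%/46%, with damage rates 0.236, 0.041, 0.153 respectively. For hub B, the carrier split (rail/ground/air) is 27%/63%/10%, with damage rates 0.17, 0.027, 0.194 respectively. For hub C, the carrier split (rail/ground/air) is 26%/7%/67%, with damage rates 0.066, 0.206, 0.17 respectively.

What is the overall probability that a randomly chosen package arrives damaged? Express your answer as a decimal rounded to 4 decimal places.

0.1366

P(D|A) = 0.3·0.236 + 0.24·0.041 + 0.46·0.153 = 0.0708 + 0.00984 + 0.07038 = 0.15102
P(D|B) = 0.27·0.17 + 0.63·0.027 + 0.1·0.194 = 0.0459 + 0.01701 + 0.0194 = 0.08231
P(D|C) = 0.26·0.066 + 0.07·0.206 + 0.67·0.17 = 0.01716 + 0.01442 + 0.1139 = 0.14548
Then overall,
P(D) = 0.67·0.15102 + 0.2·0.08231 + 0.13·0.14548
      = 0.1011834 + 0.016462 + 0.0189124 = 0.1365578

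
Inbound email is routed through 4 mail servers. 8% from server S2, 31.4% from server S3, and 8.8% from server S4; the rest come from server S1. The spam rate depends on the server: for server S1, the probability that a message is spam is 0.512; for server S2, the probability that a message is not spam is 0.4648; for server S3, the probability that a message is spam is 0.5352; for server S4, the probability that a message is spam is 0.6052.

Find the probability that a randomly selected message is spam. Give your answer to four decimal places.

P(S1) = 1 − (0.08 + 0.314 + 0.088) = 0.518.
P(S|S2) = 1 − 0.4648 = 0.5352.
Using total probability over the partition,
P(S) = P(S|S1)·P(S1) + P(S|S2)·P(S2) + P(S|S3)·P(S3) + P(S|S4)·P(S4)
      = 0.512·0.518 + 0.5352·0.08 + 0.5352·0.314 + 0.6052·0.088
      = 0.265216 + 0.042816 + 0.1680528 + 0.0532576 = 0.5293424

P(S) ≈ 0.5293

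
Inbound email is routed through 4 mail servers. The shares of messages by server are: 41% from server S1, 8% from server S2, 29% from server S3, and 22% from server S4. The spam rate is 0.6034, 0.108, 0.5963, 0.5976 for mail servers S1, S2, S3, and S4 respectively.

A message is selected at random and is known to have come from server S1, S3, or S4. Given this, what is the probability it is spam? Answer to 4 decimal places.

P(S|J) ≈ 0.5998

Let J = {S1, S3, S4}.
P(J) = 0.41 + 0.29 + 0.22 = 0.92.
P(S ∩ J) = 0.6034·0.41 + 0.5963·0.29 + 0.5976·0.22 = 0.247394 + 0.172927 + 0.131472 = 0.551793.
P(S | J) = 0.551793 / 0.92 = 0.599775…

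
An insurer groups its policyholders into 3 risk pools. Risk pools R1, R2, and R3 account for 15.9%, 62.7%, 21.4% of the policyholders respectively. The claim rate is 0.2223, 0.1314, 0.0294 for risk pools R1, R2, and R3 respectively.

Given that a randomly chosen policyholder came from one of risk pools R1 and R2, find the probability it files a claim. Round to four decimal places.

Let S = {R1, R2}.
P(S) = 0.159 + 0.627 = 0.786.
P(C ∩ S) = 0.2223·0.159 + 0.1314·0.627 = 0.0353457 + 0.0823878 = 0.1177335.
P(C | S) = 0.1177335 / 0.786 = 0.149788…

0.1498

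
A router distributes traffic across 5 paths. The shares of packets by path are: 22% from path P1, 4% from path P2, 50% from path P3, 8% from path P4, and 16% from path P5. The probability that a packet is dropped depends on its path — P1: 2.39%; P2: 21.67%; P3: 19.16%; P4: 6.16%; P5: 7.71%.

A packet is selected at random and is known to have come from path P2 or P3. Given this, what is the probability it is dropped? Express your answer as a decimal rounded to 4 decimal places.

Let S = {P2, P3}.
P(S) = 0.04 + 0.5 = 0.54.
P(L ∩ S) = 0.2167·0.04 + 0.1916·0.5 = 0.008668 + 0.0958 = 0.104468.
P(L | S) = 0.104468 / 0.54 = 0.193459…

P(L|S) ≈ 0.1935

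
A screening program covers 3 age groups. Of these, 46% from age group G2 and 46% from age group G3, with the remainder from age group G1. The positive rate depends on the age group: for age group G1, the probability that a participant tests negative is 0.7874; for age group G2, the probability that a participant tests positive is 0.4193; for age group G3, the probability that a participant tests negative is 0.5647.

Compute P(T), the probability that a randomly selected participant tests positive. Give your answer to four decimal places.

0.4101

P(G1) = 1 − (0.46 + 0.46) = 0.08.
P(T|G1) = 1 − 0.7874 = 0.2126.
P(T|G3) = 1 − 0.5647 = 0.4353.
P(T) = P(T|G1)·P(G1) + P(T|G2)·P(G2) + P(T|G3)·P(G3)
      = 0.2126·0.08 + 0.4193·0.46 + 0.4353·0.46
      = 0.017008 + 0.192878 + 0.200238 = 0.410124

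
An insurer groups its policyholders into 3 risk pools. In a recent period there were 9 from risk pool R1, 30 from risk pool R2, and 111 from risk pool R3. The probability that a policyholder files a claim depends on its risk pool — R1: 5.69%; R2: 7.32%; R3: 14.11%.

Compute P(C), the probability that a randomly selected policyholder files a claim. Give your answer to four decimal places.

0.1225

Total: 9 + 30 + 111 = 150.
P(R1) = 9/150 = 0.06. P(R2) = 30/150 = 0.2. P(R3) = 111/150 = 0.74.
P(C) = P(C|R1)·P(R1) + P(C|R2)·P(R2) + P(C|R3)·P(R3)
      = 0.0569·0.06 + 0.0732·0.2 + 0.1411·0.74
      = 0.003414 + 0.01464 + 0.104414 = 0.122468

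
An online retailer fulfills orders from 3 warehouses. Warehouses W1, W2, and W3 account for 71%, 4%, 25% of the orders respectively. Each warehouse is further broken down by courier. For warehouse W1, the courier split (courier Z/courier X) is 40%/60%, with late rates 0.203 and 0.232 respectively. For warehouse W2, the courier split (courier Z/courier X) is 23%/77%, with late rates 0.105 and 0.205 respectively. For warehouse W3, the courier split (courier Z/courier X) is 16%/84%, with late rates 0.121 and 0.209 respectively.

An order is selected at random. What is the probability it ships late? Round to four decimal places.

P(L) ≈ 0.2125

P(L|W1) = 0.4·0.203 + 0.6·0.232 = 0.0812 + 0.1392 = 0.2204
P(L|W2) = 0.23·0.105 + 0.77·0.205 = 0.02415 + 0.15785 = 0.182
P(L|W3) = 0.16·0.121 + 0.84·0.209 = 0.01936 + 0.17556 = 0.19492
By total probability over the outer partition,
P(L) = 0.71·0.2204 + 0.04·0.182 + 0.25·0.19492
      = 0.156484 + 0.00728 + 0.04873 = 0.212494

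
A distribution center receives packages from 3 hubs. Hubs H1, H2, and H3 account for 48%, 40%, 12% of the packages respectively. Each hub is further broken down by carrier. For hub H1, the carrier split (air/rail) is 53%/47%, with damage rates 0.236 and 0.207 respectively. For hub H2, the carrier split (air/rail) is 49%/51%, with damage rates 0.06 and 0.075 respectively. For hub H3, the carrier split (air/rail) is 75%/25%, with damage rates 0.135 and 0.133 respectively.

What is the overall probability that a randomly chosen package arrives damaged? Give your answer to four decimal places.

P(D) ≈ 0.1499

P(D|H1) = 0.53·0.236 + 0.47·0.207 = 0.12508 + 0.09729 = 0.22237
P(D|H2) = 0.49·0.06 + 0.51·0.075 = 0.0294 + 0.03825 = 0.06765
P(D|H3) = 0.75·0.135 + 0.25·0.133 = 0.10125 + 0.03325 = 0.1345
Then overall,
P(D) = 0.48·0.22237 + 0.4·0.06765 + 0.12·0.1345
      = 0.1067376 + 0.02706 + 0.01614 = 0.1499376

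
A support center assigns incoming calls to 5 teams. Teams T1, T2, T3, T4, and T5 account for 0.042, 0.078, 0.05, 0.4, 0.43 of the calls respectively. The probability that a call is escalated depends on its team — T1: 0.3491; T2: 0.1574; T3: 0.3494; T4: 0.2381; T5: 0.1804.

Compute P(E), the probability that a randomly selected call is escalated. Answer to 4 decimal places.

0.2172

P(E) = P(E|T1)·P(T1) + P(E|T2)·P(T2) + P(E|T3)·P(T3) + P(E|T4)·P(T4) + P(E|T5)·P(T5)
      = 0.3491·0.042 + 0.1574·0.078 + 0.3494·0.05 + 0.2381·0.4 + 0.1804·0.43
      = 0.0146622 + 0.0122772 + 0.01747 + 0.09524 + 0.077572 = 0.2172214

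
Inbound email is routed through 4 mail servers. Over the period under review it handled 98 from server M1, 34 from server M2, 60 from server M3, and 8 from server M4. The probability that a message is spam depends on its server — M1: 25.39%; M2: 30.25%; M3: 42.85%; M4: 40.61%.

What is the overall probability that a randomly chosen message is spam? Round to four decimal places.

Total: 98 + 34 + 60 + 8 = 200.
P(M1) = 98/200 = 0.49. P(M2) = 34/200 = 0.17. P(M3) = 60/200 = 0.3. P(M4) = 8/200 = 0.04.
P(S) = P(S|M1)·P(M1) + P(S|M2)·P(M2) + P(S|M3)·P(M3) + P(S|M4)·P(M4)
      = 0.2539·0.49 + 0.3025·0.17 + 0.4285·0.3 + 0.4061·0.04
      = 0.124411 + 0.051425 + 0.12855 + 0.016244 = 0.32063

P(S) ≈ 0.3206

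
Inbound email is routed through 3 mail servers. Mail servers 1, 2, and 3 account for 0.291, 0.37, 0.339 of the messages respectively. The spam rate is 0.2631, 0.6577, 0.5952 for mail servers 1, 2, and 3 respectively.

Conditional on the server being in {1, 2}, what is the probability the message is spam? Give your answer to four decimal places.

Let J = {1, 2}.
P(J) = 0.291 + 0.37 = 0.661.
P(S ∩ J) = 0.2631·0.291 + 0.6577·0.37 = 0.0765621 + 0.243349 = 0.3199111.
P(S | J) = 0.3199111 / 0.661 = 0.483980…

P(S|J) ≈ 0.4840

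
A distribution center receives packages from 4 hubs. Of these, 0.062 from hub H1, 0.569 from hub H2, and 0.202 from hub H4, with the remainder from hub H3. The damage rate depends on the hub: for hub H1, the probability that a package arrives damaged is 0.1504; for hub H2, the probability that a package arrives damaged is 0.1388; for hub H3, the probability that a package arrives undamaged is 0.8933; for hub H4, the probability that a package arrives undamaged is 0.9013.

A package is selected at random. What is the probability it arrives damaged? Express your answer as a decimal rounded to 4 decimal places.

P(D) ≈ 0.1261

P(H3) = 1 − (0.062 + 0.569 + 0.202) = 0.167.
P(D|H3) = 1 − 0.8933 = 0.1067.
P(D|H4) = 1 − 0.9013 = 0.0987.
By the law of total probability,
P(D) = P(D|H1)·P(H1) + P(D|H2)·P(H2) + P(D|H3)·P(H3) + P(D|H4)·P(H4)
      = 0.1504·0.062 + 0.1388·0.569 + 0.1067·0.167 + 0.0987·0.202
      = 0.0093248 + 0.0789772 + 0.0178189 + 0.0199374 = 0.1260583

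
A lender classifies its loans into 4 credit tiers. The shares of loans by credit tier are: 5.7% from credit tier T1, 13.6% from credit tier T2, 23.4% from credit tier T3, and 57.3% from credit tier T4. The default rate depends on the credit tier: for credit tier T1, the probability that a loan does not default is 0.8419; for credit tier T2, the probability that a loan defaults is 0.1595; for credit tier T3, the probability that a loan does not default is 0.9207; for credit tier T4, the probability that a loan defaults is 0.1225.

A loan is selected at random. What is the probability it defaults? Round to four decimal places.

P(D) ≈ 0.1195

P(D|T1) = 1 − 0.8419 = 0.1581.
P(D|T3) = 1 − 0.9207 = 0.0793.
Summing over the partition,
P(D) = P(D|T1)·P(T1) + P(D|T2)·P(T2) + P(D|T3)·P(T3) + P(D|T4)·P(T4)
      = 0.1581·0.057 + 0.1595·0.136 + 0.0793·0.234 + 0.1225·0.573
      = 0.0090117 + 0.021692 + 0.0185562 + 0.0701925 = 0.1194524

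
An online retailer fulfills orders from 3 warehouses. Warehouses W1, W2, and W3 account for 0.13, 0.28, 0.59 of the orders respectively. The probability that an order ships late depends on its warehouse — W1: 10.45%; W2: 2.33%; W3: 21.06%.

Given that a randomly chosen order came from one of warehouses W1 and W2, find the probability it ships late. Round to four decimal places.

Let S = {W1, W2}.
P(S) = 0.13 + 0.28 = 0.41.
P(L ∩ S) = 0.1045·0.13 + 0.0233·0.28 = 0.013585 + 0.006524 = 0.020109.
P(L | S) = 0.020109 / 0.41 = 0.049046…

0.0490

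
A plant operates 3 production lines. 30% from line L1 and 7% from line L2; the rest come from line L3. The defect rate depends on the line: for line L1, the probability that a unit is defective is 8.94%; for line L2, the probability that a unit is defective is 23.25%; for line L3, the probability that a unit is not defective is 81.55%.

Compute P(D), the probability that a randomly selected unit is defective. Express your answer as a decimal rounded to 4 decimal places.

P(L3) = 1 − (0.3 + 0.07) = 0.63.
P(D|L3) = 1 − 0.8155 = 0.1845.
Summing over the partition,
P(D) = P(D|L1)·P(L1) + P(D|L2)·P(L2) + P(D|L3)·P(L3)
      = 0.0894·0.3 + 0.2325·0.07 + 0.1845·0.63
      = 0.02682 + 0.016275 + 0.116235 = 0.15933

0.1593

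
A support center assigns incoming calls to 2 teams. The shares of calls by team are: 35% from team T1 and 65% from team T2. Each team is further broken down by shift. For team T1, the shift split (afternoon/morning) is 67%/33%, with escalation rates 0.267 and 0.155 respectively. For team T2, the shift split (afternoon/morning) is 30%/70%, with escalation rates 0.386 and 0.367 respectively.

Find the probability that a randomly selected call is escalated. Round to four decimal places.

P(E) ≈ 0.3228

P(E|T1) = 0.67·0.267 + 0.33·0.155 = 0.17889 + 0.05115 = 0.23004
P(E|T2) = 0.3·0.386 + 0.7·0.367 = 0.1158 + 0.2569 = 0.3727
By total probability over the outer partition,
P(E) = 0.35·0.23004 + 0.65·0.3727
      = 0.080514 + 0.242255 = 0.322769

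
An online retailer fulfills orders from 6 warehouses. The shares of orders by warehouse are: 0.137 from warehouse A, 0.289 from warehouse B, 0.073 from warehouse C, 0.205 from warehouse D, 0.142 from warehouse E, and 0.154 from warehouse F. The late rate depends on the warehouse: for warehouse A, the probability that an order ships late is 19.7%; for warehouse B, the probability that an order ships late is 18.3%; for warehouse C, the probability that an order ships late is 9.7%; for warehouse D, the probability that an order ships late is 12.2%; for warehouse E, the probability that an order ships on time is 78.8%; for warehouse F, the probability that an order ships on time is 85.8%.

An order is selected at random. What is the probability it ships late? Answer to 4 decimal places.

0.1639

P(L|E) = 1 − 0.788 = 0.212.
P(L|F) = 1 − 0.858 = 0.142.
Summing over the partition,
P(L) = P(L|A)·P(A) + P(L|B)·P(B) + P(L|C)·P(C) + P(L|D)·P(D) + P(L|E)·P(E) + P(L|F)·P(F)
      = 0.197·0.137 + 0.183·0.289 + 0.097·0.073 + 0.122·0.205 + 0.212·0.142 + 0.142·0.154
      = 0.026989 + 0.052887 + 0.007081 + 0.02501 + 0.030104 + 0.021868 = 0.163939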